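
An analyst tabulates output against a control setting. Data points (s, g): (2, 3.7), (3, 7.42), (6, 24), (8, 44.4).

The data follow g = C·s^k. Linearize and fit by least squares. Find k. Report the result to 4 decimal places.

With ln gᵢ as the transformed response and ln sᵢ as the regressor:
Over the data: Σln s = 5.6630, Σ(ln s)² = 9.2219, Σln g = 10.2838, Σln s·ln g = 16.6908.
Normal system: [[9.2219, 5.6630]; [5.6630, 4]]·[k, ln C]ᵀ = [16.6908, 10.2838]ᵀ.
Solving (det = 4.8184): k = 1.76956, ln C = 0.06571.

k = 1.7696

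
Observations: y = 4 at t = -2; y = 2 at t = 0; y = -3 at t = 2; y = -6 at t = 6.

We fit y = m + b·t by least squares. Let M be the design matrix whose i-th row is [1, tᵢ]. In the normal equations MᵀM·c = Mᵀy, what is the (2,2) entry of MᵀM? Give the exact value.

44

Row 2 ↔ basis t, column 2 ↔ basis t, so (MᵀM)_{2,2} = Σᵢ (t)·(t) = (-2)·(-2) + (0)·(0) + (2)·(2) + (6)·(6) = 44.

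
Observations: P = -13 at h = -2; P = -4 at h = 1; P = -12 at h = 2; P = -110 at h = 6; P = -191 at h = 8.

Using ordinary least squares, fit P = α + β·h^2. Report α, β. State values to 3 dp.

α = -0.975, β = -2.983

The normal equations are: 5·α + 109·β = -330;  109·α + 5425·β = -16288.
det = 5·5425 − 109² = 15244.
α = ((-330)·5425 − 109·(-16288))/15244 = -7429/7622; β = (5·(-16288) − 109·(-330))/15244 = -22735/7622.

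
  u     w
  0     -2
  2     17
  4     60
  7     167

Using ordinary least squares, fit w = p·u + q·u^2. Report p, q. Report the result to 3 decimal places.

p = 2.831, q = 3.006

AᵀA·[p, q]ᵀ = Aᵀw reads: 69·p + 415·q = 1443;  415·p + 2673·q = 9211.
(Σu·u = 69, Σu·u^2 = 415, Σu^2·u^2 = 2673, Σu·w = 1443, Σu^2·w = 9211.)
det = 69·2673 − 415² = 12212.
p = (1443·2673 − 415·9211)/12212 = 17287/6106; q = (69·9211 − 415·1443)/12212 = 18357/6106.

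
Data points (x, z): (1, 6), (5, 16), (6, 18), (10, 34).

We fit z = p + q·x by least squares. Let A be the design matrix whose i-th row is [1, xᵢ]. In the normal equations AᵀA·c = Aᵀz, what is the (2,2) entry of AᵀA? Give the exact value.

162

Row 2 ↔ basis x, column 2 ↔ basis x, so (AᵀA)_{2,2} = Σᵢ (x)·(x) = (1)·(1) + (5)·(5) + (6)·(6) + (10)·(10) = 162.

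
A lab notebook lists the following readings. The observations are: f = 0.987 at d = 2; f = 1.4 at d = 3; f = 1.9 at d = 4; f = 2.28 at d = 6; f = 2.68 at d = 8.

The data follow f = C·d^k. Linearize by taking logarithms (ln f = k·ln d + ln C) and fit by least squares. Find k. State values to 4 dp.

Let Y = ln f. Fitting Y = k·ln d + ln C by least squares:
Σln d = 7.0493, Σ(ln d)² = 11.1437, Σln f = 2.7752, Σln d·ln f = 4.7771.
Equations: 11.1437·k + 7.0493·ln C = 4.7771;  7.0493·k + 5·ln C = 2.7752.
Δ = 11.1437·5 − (7.0493)² = 6.0265; k = (4.7771·5 − 7.0493·2.7752)/6.0265 = 0.71716, ln C = (11.1437·2.7752 − 7.0493·4.7771)/6.0265 = -0.45604.

k = 0.7172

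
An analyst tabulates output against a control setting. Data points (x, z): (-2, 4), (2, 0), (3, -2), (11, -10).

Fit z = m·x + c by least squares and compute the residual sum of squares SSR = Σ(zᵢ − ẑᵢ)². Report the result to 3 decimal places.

SSR = 0.449

Sums needed: Σx·x = 138, Σx = 14, Σ1 = 4.
For Mᵀz: Σx·z = -124, Σz = -8.
Determinant 138·4 − 14² = 356.
m = ((-124)·4 − 14·(-8))/356 = -96/89; c = (138·(-8) − 14·(-124))/356 = 158/89.
Residuals: 6/89, 34/89, -48/89, 8/89; SSR = 40/89.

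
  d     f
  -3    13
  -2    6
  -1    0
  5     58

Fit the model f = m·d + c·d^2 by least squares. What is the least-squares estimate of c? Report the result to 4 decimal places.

Entries of MᵀM: Σd·d = 39, Σd·d^2 = 89, Σd^2·d^2 = 723.
Right-hand side: Σd·f = 239, Σd^2·f = 1591.
So MᵀM·[m, c]ᵀ = Mᵀf: [[39, 89]; [89, 723]]·[m, c]ᵀ = [239, 1591]ᵀ.
Eliminating c: 723·(row 1) − 89·(row 2) gives 20276·m = 723·239 − 89·1591 = 31198, so m = 15599/10138.
Then c = (1591 − 89·(15599/10138))/723 = 20389/10138.

c = 2.0111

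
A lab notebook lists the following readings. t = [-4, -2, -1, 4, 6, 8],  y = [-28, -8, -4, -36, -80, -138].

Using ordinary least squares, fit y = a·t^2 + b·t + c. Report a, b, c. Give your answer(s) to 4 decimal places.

a = -1.9864, b = -1.0930, c = -1.6403

Forming AᵀA = [[5921, 719, 137]; [719, 137, 11]; [137, 11, 6]] and Aᵀy = [-12772, -1596, -294]ᵀ gives AᵀA·[a, b, c]ᵀ = Aᵀy.
Row-reducing yields a = -160045/80571, b = -88067/80571, c = -44054/26857.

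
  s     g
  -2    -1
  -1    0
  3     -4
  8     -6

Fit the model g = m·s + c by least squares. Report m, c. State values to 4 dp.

m = -0.5806, c = -1.5887

Entries of XᵀX: Σs·s = 78, Σs = 8, Σ1 = 4.
And Σs·g = -58, Σg = -11.
Normal equations: [[78, 8]; [8, 4]]·[m, c]ᵀ = [-58, -11]ᵀ.
Δ = 78·4 − 8² = 248.
m = ((-58)·4 − 8·(-11))/248 = -18/31; c = (78·(-11) − 8·(-58))/248 = -197/124.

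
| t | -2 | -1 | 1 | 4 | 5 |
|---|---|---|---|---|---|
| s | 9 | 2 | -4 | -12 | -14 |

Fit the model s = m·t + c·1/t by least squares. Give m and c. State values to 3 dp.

m = -2.952, c = -0.656

With design matrix M, MᵀM = [[47, 5]; [5, 941/400]] and Mᵀs = [-142, -163/10]ᵀ.
Eliminating c: (941/400)·(row 1) − 5·(row 2) gives (34227/400)·m = (941/400)·(-142) − 5·(-163/10) = -50511/200, so m = -33674/11409.
Then c = ((-163/10) − 5·(-33674/11409))/(941/400) = -7480/11409.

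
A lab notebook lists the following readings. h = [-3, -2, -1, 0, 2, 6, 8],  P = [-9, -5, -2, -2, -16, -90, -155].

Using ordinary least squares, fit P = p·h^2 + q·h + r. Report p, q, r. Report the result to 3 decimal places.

Entries of XᵀX: Σh^2·h^2 = 5506, Σh^2·h = 700, Σh^2 = 118, Σh·h = 118, Σh = 10, Σ1 = 7.
Right-hand side: Σh^2·P = -13327, Σh·P = -1773, ΣP = -279.
Row-reducing yields p = -191341/96054, q = -292489/96054, r = -92567/48027.

p = -1.992, q = -3.045, r = -1.927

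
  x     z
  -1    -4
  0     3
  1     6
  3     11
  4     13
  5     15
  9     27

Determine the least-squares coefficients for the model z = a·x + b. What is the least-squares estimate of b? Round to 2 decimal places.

Normal-equation sums: Σx·x = 133, Σx = 21, Σ1 = 7.
Moment sums: Σx·z = 413, Σz = 71.
Normal equations: [[133, 21]; [21, 7]]·[a, b]ᵀ = [413, 71]ᵀ.
Eliminating b: 7·(row 1) − 21·(row 2) gives 490·a = 7·413 − 21·71 = 1400, so a = 20/7.
Then b = (71 − 21·(20/7))/7 = 11/7.

b = 1.57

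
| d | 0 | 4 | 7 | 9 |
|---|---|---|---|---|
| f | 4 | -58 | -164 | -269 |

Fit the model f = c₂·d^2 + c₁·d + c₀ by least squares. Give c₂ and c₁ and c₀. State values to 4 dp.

Setting ∂/∂c₂ … = 0 gives: 9218·c₂ + 1136·c₁ + 146·c₀ = -30753;  1136·c₂ + 146·c₁ + 20·c₀ = -3801;  146·c₂ + 20·c₁ + 4·c₀ = -487.
(Σd^2·d^2 = 9218, Σd^2·d = 1136, Σd^2 = 146, Σd·d = 146, Σd = 20, Σ1 = 4, Σd^2·f = -30753, Σd·f = -3801, Σf = -487.)
Solving the 3×3 system (Gaussian elimination) gives c₂ = -14123/4686, c₁ = -14503/4686, c₀ = 2914/781.

c₂ = -3.0139, c₁ = -3.0950, c₀ = 3.7311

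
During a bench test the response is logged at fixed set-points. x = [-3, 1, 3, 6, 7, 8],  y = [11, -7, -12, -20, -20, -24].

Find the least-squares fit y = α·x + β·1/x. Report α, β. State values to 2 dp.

Entries of MᵀM: Σx·x = 168, Σx·1/x = 6, Σ1/x·1/x = 4033/3136.
And Σx·y = -528, Σ1/x·y = -167/7.
Eliminating β: (4033/3136)·(row 1) − 6·(row 2) gives (10083/56)·α = (4033/3136)·(-528) − 6·(-167/7) = -105033/196, so α = -70022/23527.
Then β = ((-167/7) − 6·(-70022/23527))/(4033/3136) = -15680/3361.

α = -2.98, β = -4.67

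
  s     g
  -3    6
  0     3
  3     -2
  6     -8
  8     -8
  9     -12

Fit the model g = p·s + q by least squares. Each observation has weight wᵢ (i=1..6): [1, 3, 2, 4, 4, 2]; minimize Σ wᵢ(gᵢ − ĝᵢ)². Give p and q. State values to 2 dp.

p = -1.48, q = 2.31

Setting ∂/∂p … = 0 gives: 589·p + 77·q = -694;  77·p + 16·q = -77.
Determinant 589·16 − 77² = 3495.
p = ((-694)·16 − 77·(-77))/3495 = -345/233; q = (589·(-77) − 77·(-694))/3495 = 539/233.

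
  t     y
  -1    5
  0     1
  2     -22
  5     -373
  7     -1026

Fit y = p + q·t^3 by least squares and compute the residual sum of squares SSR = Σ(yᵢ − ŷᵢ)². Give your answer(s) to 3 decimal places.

SSR = 0.666

MᵀM·[p, q]ᵀ = Mᵀy reads: 5·p + 475·q = -1415;  475·p + 133339·q = -398724.
Eliminating q: 133339·(row 1) − 475·(row 2) gives 441070·p = 133339·(-1415) − 475·(-398724) = 719215, so p = 20549/12602.
Then q = ((-398724) − 475·(20549/12602))/133339 = -37757/12602.
Residuals: 2352/6301, -7947/12602, 4263/12602, -735/6301, 225/6301; SSR = 8397/12602.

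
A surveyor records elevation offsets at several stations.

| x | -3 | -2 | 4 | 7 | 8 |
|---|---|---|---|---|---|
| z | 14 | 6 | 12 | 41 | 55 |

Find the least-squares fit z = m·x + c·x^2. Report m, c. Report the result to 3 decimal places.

From the data, Σx·x = 142, Σx·x^2 = 884, Σx^2·x^2 = 6850.
And Σx·z = 721, Σx^2·z = 5871.
Eliminating c: 6850·(row 1) − 884·(row 2) gives 191244·m = 6850·721 − 884·5871 = -251114, so m = -125557/95622.
Then c = (5871 − 884·(-125557/95622))/6850 = 98159/95622.

m = -1.313, c = 1.027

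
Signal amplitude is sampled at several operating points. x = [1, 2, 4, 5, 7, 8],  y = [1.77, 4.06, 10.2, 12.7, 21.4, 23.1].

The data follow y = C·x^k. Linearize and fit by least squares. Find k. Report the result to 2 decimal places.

k = 1.26

Let Y = ln y. Fitting Y = k·ln x + ln C by least squares:
Σln x = 7.7142, Σ(ln x)² = 13.1032, Σln y = 13.0394, Σln x·ln y = 20.7715.
Equations: 13.1032·k + 7.7142·ln C = 20.7715;  7.7142·k + 6·ln C = 13.0394.
Slope k = (n·Σln x·ln y − Σln x·Σln y)/(n·Σ(ln x)² − (Σln x)²) = (6·20.7715 − 7.7142·13.0394)/19.1098 = 1.25799; ln C = (Σln y − k·Σln x)/n = 0.55582.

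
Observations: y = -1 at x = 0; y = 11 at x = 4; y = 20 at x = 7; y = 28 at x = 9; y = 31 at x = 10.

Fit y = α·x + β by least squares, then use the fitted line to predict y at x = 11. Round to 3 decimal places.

ŷ = 33.861

The normal system AᵀA·[α, β]ᵀ = Aᵀy is [[246, 30]; [30, 5]]·[α, β]ᵀ = [746, 89]ᵀ.
Eliminating β: 5·(row 1) − 30·(row 2) gives 330·α = 5·746 − 30·89 = 1060, so α = 106/33.
Then β = (89 − 30·(106/33))/5 = -81/55.
At x = 11: ŷ = (106/33)·(11) + (-81/55)·(1) = 5587/165.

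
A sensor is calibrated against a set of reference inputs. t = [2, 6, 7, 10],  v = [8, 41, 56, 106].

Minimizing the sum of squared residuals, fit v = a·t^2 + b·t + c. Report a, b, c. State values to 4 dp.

The normal equations are: 13713·a + 1567·b + 189·c = 14852;  1567·a + 189·b + 25·c = 1714;  189·a + 25·b + 4·c = 211.
Row-reducing yields a = 3713/3916, b = 3527/3916, c = 413/178.

a = 0.9482, b = 0.9007, c = 2.3202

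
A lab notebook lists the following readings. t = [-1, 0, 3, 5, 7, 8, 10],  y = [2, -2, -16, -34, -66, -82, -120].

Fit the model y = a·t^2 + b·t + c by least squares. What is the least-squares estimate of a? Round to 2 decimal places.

Compute the Gram sums: Σt^2·t^2 = 17204, Σt^2·t = 2006, Σt^2 = 248, Σt·t = 248, Σt = 32, Σ1 = 7.
For Mᵀy: Σt^2·y = -21474, Σt·y = -2538, Σy = -318.
MᵀM·[a, b, c]ᵀ = Mᵀy becomes [[17204, 2006, 248]; [2006, 248, 32]; [248, 32, 7]]·[a, b, c]ᵀ = [-21474, -2538, -318]ᵀ.
Row-reducing yields a = -53937/55603, b = -130179/55603, c = -19950/55603.

a = -0.97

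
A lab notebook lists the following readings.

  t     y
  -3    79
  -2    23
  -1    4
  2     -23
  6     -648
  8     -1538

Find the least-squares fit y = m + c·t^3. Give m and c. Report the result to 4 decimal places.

The normal equations are: 6·m + 700·c = -2103;  700·m + 309658·c = -929929.
det = 6·309658 − 700² = 1367948.
m = ((-2103)·309658 − 700·(-929929))/1367948 = -130237/683974; c = (6·(-929929) − 700·(-2103))/1367948 = -2053737/683974.

m = -0.1904, c = -3.0027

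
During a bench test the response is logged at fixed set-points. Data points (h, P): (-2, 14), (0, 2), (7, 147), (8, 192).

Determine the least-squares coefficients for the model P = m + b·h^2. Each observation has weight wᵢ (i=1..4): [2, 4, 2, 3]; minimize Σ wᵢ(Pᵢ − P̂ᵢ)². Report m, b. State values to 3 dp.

Sums needed: Σwᵢ·1 = 11, Σwᵢ·h^2 = 298, Σwᵢ·h^2·h^2 = 17122.
And Σwᵢ·P = 906, Σwᵢ·h^2·P = 51382.
MᵀWM·[m, b]ᵀ = MᵀWP becomes [[11, 298]; [298, 17122]]·[m, b]ᵀ = [906, 51382]ᵀ.
Eliminating b: 17122·(row 1) − 298·(row 2) gives 99538·m = 17122·906 − 298·51382 = 200696, so m = 100348/49769.
Then b = (51382 − 298·(100348/49769))/17122 = 147607/49769.

m = 2.016, b = 2.966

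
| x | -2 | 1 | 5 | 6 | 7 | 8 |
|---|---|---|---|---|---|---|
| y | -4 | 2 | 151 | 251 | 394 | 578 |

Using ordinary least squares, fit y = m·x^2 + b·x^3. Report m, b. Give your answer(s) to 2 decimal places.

With design matrix M, MᵀM = [[8435, 60445]; [60445, 442139]] and Mᵀy = [69095, 504203]ᵀ.
Δ = 8435·442139 − 60445² = 75844440.
m = (69095·442139 − 60445·504203)/75844440 = 7304387/7584444; b = (8435·504203 − 60445·69095)/75844440 = 1092929/1083492.

m = 0.96, b = 1.01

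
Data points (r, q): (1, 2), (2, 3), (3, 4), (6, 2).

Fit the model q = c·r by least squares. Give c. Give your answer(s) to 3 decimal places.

Forming MᵀM = [[50]] and Mᵀq = [32]ᵀ gives MᵀM·[c]ᵀ = Mᵀq.
c = 32/50 = 0.64.

c = 0.640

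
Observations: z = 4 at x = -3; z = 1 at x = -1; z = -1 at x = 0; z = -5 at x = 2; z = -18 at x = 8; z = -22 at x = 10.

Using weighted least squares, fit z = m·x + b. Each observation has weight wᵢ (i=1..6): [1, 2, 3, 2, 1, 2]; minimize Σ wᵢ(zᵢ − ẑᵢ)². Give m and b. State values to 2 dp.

The normal equations are: 283·m + 27·b = -618;  27·m + 11·b = -69.
det = 283·11 − 27² = 2384.
m = ((-618)·11 − 27·(-69))/2384 = -4935/2384; b = (283·(-69) − 27·(-618))/2384 = -2841/2384.

m = -2.07, b = -1.19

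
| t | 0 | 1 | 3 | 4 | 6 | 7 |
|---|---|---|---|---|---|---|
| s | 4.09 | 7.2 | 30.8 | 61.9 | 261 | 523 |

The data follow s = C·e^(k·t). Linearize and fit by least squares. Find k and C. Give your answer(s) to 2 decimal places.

k = 0.70, C = 3.81

With ln sᵢ as the transformed response and tᵢ as the regressor:
Σt = 21.0000, Σ(t)² = 111.0000, Σln s = 22.7598, Σt·ln s = 105.9629.
Equations: 111.0000·k + 21.0000·ln C = 105.9629;  21.0000·k + 6·ln C = 22.7598.
Slope k = (n·Σt·ln s − Σt·Σln s)/(n·Σ(t)² − (Σt)²) = (6·105.9629 − 21.0000·22.7598)/225.0000 = 0.70143; ln C = (Σln s − k·Σt)/n = 1.33828, so C = exp(1.33828) = 3.81248.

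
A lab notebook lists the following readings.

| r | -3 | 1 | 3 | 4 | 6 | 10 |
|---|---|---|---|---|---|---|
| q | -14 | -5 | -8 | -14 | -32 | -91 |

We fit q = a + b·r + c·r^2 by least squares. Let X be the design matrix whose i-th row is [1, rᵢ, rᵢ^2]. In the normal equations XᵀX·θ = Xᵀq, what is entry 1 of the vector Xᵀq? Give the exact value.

-164

Entry 1 ↔ basis 1, so (Xᵀq)_{1} = Σᵢ qᵢ = (1)·(-14) + (1)·(-5) + (1)·(-8) + (1)·(-14) + (1)·(-32) + (1)·(-91) = -164.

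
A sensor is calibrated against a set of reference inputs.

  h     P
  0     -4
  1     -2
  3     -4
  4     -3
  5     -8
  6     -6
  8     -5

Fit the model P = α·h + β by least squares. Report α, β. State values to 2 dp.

Setting ∂/∂α … = 0 gives: 151·α + 27·β = -142;  27·α + 7·β = -32.
(Σh·h = 151, Σh = 27, Σ1 = 7, Σh·P = -142, ΣP = -32.)
Determinant 151·7 − 27² = 328.
α = ((-142)·7 − 27·(-32))/328 = -65/164; β = (151·(-32) − 27·(-142))/328 = -499/164.

α = -0.40, β = -3.04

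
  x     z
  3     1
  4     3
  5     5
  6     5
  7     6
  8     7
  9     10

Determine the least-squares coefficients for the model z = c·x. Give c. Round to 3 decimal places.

c = 0.921

The normal system AᵀA·[c]ᵀ = Aᵀz is [[280]]·[c]ᵀ = [258]ᵀ.
Hence c = 258 / 280 ≈ 0.921429.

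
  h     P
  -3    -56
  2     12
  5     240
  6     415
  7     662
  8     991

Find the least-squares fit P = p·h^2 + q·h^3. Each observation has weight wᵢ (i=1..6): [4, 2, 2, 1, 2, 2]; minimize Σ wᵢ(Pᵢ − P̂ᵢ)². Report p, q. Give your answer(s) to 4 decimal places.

Forming MᵀWM = [[15896, 112268]; [112268, 840536]] and MᵀWP = [216744, 1624796]ᵀ gives MᵀWM·[p, q]ᵀ = MᵀWP.
Eliminating q: 840536·(row 1) − 112268·(row 2) gives 757056432·p = 840536·216744 − 112268·1624796 = -231462544, so p = -14466409/47316027.
Then q = (1624796 − 112268·(-14466409/47316027))/840536 = 93396364/47316027.

p = -0.3057, q = 1.9739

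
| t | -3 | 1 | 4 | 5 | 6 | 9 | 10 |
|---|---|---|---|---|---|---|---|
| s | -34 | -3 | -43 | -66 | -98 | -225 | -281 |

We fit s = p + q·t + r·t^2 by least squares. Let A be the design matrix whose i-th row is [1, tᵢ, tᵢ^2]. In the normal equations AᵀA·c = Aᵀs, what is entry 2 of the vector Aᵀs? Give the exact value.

Entry 2 ↔ basis t, so (Aᵀs)_{2} = Σᵢ (t)·sᵢ = (-3)·(-34) + (1)·(-3) + (4)·(-43) + (5)·(-66) + (6)·(-98) + (9)·(-225) + (10)·(-281) = -5826.

-5826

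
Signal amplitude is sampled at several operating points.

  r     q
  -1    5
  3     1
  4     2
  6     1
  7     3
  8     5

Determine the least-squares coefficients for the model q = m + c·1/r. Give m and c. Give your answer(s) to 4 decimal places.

From the data, Σ1 = 6, Σ1/r = 1/56, Σ1/r·1/r = 34925/28224.
And Σq = 17, Σ1/r·q = -165/56.
So MᵀM·[m, c]ᵀ = Mᵀq: [[6, 1/56]; [1/56, 34925/28224]]·[m, c]ᵀ = [17, -165/56]ᵀ.
Eliminating c: (34925/28224)·(row 1) − (1/56)·(row 2) gives (69847/9408)·m = (34925/28224)·17 − (1/56)·(-165/56) = 42515/2016, so m = 595210/209541.
Then c = ((-165/56) − (1/56)·(595210/209541))/(34925/28224) = -169176/69847.

m = 2.8405, c = -2.4221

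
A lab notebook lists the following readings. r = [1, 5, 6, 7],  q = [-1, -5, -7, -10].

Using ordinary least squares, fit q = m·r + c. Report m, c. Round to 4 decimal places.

m = -1.3855, c = 0.8313

The normal equations are: 111·m + 19·c = -138;  19·m + 4·c = -23.
(Σr·r = 111, Σr = 19, Σ1 = 4, Σr·q = -138, Σq = -23.)
det = 111·4 − 19² = 83.
m = ((-138)·4 − 19·(-23))/83 = -115/83; c = (111·(-23) − 19·(-138))/83 = 69/83.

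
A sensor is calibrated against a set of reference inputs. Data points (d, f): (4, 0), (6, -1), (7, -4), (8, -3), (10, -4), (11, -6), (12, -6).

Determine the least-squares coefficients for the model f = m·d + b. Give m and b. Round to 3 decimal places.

Compute the Gram sums: Σd·d = 530, Σd = 58, Σ1 = 7.
Moment sums: Σd·f = -236, Σf = -24.
Determinant 530·7 − 58² = 346.
m = ((-236)·7 − 58·(-24))/346 = -130/173; b = (530·(-24) − 58·(-236))/346 = 484/173.

m = -0.751, b = 2.798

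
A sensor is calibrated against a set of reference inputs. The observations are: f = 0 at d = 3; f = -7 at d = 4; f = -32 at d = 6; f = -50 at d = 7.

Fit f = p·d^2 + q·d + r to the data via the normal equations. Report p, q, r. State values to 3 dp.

The normal system MᵀM·[p, q, r]ᵀ = Mᵀf is [[4034, 650, 110]; [650, 110, 20]; [110, 20, 4]]·[p, q, r]ᵀ = [-3714, -570, -89]ᵀ.
Solving the 3×3 system (Gaussian elimination) gives p = -11/6, q = 35/6, r = -1.

p = -1.833, q = 5.833, r = -1.000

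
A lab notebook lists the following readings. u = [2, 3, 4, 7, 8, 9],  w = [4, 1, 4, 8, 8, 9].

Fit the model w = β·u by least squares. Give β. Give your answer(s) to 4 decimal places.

Sums needed: Σu·u = 223.
And Σu·w = 228.
XᵀX·[β]ᵀ = Xᵀw becomes [[223]]·[β]ᵀ = [228]ᵀ.
β = 228/223 = 1.02242.

β = 1.0224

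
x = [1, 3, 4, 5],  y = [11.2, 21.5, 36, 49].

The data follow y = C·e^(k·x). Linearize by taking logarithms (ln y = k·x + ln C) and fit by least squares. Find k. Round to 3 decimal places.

k = 0.377

Let Y = ln y. Fitting Y = k·x + ln C by least squares:
Σx = 13.0000, Σ(x)² = 51.0000, Σln y = 12.9593, Σx·ln y = 45.4132.
Equations: 51.0000·k + 13.0000·ln C = 45.4132;  13.0000·k + 4·ln C = 12.9593.
Δ = 51.0000·4 − (13.0000)² = 35.0000; k = (45.4132·4 − 13.0000·12.9593)/35.0000 = 0.37663, ln C = (51.0000·12.9593 − 13.0000·45.4132)/35.0000 = 2.01578.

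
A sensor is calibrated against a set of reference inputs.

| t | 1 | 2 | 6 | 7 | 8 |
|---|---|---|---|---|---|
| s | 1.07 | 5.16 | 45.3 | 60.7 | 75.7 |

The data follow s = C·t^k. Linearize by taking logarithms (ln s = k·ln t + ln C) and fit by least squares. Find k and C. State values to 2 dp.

Taking logs, ln s = k·ln t + ln C, so regress ln s on ln t.
XᵀX = [[11.8015, 6.5103]; [6.5103, 5]], rhs = [24.9570, 13.9546]ᵀ  (here Σln t = 6.5103, Σ(ln t)² = 11.8015, Σln s = 13.9546, Σln t·ln s = 24.9570).
Δ = 11.8015·5 − (6.5103)² = 16.6240; k = (24.9570·5 − 6.5103·13.9546)/16.6240 = 2.04144, ln C = (11.8015·13.9546 − 6.5103·24.9570)/16.6240 = 0.13287, so C = exp(0.13287) = 1.14210.

k = 2.04, C = 1.14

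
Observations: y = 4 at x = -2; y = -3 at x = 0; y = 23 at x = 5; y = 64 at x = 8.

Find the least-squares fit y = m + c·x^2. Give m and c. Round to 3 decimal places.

The normal equations are: 4·m + 93·c = 88;  93·m + 4737·c = 4687.
(Σ1 = 4, Σx^2 = 93, Σx^2·x^2 = 4737, Σy = 88, Σx^2·y = 4687.)
Eliminating c: 4737·(row 1) − 93·(row 2) gives 10299·m = 4737·88 − 93·4687 = -19035, so m = -6345/3433.
Then c = (4687 − 93·(-6345/3433))/4737 = 10564/10299.

m = -1.848, c = 1.026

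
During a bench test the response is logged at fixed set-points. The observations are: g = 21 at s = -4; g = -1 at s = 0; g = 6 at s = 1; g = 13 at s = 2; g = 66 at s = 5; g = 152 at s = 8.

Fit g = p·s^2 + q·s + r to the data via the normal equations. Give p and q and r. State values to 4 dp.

p = 2.0193, q = 2.8954, r = 0.0216

The normal equations are: 4994·p + 582·q + 110·r = 11772;  582·p + 110·q + 12·r = 1494;  110·p + 12·q + 6·r = 257.
Solving the 3×3 system (Gaussian elimination) gives p = 378643/187510, q = 542919/187510, r = 2026/93755.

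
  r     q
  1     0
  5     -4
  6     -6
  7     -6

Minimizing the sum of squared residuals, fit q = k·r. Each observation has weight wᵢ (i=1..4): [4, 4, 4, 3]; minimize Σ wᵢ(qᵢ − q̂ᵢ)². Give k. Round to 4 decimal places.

Sums needed: Σwᵢ·r·r = 395.
Moment sums: Σwᵢ·r·q = -350.
Normal equations: [[395]]·[k]ᵀ = [-350]ᵀ.
Hence k = -350 / 395 ≈ -0.886076.

k = -0.8861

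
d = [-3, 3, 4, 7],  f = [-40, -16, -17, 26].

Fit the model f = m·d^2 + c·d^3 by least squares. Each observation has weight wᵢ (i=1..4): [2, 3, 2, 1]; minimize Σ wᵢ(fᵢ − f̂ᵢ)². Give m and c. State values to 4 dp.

m = -3.0801, c = 0.5130

Sums needed: Σwᵢ·d^2·d^2 = 3318, Σwᵢ·d^2·d^3 = 19098, Σwᵢ·d^3·d^3 = 129486.
Right-hand side: Σwᵢ·d^2·f = -422, Σwᵢ·d^3·f = 7606.
Δ = 3318·129486 − 19098² = 64900944.
m = ((-422)·129486 − 19098·7606)/64900944 = -4164635/1352103; c = (3318·7606 − 19098·(-422))/64900944 = 693668/1352103.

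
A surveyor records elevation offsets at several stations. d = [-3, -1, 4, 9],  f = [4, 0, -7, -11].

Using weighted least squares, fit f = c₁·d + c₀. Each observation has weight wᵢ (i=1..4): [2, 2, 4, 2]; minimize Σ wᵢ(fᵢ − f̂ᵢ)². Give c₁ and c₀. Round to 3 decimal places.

c₁ = -1.260, c₀ = -0.924

Forming MᵀWM = [[246, 26]; [26, 10]] and MᵀWf = [-334, -42]ᵀ gives MᵀWM·[c₁, c₀]ᵀ = MᵀWf.
Determinant 246·10 − 26² = 1784.
c₁ = ((-334)·10 − 26·(-42))/1784 = -281/223; c₀ = (246·(-42) − 26·(-334))/1784 = -206/223.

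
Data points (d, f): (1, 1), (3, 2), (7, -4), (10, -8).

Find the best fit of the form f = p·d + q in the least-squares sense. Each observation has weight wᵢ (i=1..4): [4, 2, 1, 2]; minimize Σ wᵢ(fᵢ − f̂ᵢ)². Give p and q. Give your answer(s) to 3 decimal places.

XᵀWX·[p, q]ᵀ = XᵀWf reads: 271·p + 37·q = -172;  37·p + 9·q = -12.
Δ = 271·9 − 37² = 1070.
p = ((-172)·9 − 37·(-12))/1070 = -552/535; q = (271·(-12) − 37·(-172))/1070 = 1556/535.

p = -1.032, q = 2.908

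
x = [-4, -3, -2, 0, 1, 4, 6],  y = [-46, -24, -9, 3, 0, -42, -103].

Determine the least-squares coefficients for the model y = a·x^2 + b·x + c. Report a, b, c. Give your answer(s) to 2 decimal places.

From the data, Σx^2·x^2 = 1906, Σx^2·x = 182, Σx^2 = 82, Σx·x = 82, Σx = 2, Σ1 = 7.
Moment sums: Σx^2·y = -5368, Σx·y = -512, Σy = -221.
Normal equations: [[1906, 182, 82]; [182, 82, 2]; [82, 2, 7]]·[a, b, c]ᵀ = [-5368, -512, -221]ᵀ.
Inverting the 3×3 Gram matrix, [a, b, c]ᵀ = [-9049/3024, 4763/15120, 12823/3780]ᵀ.

a = -2.99, b = 0.32, c = 3.39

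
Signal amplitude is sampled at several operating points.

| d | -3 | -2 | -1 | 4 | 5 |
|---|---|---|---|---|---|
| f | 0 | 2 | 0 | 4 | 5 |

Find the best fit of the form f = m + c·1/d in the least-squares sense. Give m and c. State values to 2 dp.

Forming XᵀX = [[5, -83/60]; [-83/60, 5269/3600]] and Xᵀf = [11, 1]ᵀ gives XᵀX·[m, c]ᵀ = Xᵀf.
Eliminating c: (5269/3600)·(row 1) − (-83/60)·(row 2) gives (1216/225)·m = (5269/3600)·11 − (-83/60)·1 = 62939/3600, so m = 62939/19456.
Then c = (1 − (-83/60)·(62939/19456))/(5269/3600) = 18195/4864.

m = 3.23, c = 3.74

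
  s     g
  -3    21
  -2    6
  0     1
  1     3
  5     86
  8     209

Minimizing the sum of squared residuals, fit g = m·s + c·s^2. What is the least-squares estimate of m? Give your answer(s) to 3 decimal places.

m = 2.186

Sums needed: Σs·s = 103, Σs·s^2 = 603, Σs^2·s^2 = 4819.
For Xᵀg: Σs·g = 2030, Σs^2·g = 15742.
Normal equations: [[103, 603]; [603, 4819]]·[m, c]ᵀ = [2030, 15742]ᵀ.
Δ = 103·4819 − 603² = 132748.
m = (2030·4819 − 603·15742)/132748 = 72536/33187; c = (103·15742 − 603·2030)/132748 = 99334/33187.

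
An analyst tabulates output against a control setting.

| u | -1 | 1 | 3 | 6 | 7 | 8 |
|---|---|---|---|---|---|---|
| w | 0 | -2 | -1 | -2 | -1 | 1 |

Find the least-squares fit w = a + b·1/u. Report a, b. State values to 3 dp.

Sums needed: Σ1 = 6, Σ1/u = 43/56, Σ1/u·1/u = 61385/28224.
Right-hand side: Σw = -5, Σ1/u·w = -451/168.
Determinant 6·(61385/28224) − (43/56)² = 117223/9408.
a = ((-5)·(61385/28224) − (43/56)·(-451/168))/(117223/9408) = -248746/351669; b = (6·(-451/168) − (43/56)·(-5))/(117223/9408) = -115416/117223.

a = -0.707, b = -0.985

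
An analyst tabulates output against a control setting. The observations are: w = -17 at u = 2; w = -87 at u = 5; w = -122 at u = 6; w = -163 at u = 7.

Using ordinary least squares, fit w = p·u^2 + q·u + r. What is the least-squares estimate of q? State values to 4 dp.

q = -2.7680

With design matrix A, AᵀA = [[4338, 692, 114]; [692, 114, 20]; [114, 20, 4]] and Aᵀw = [-14622, -2342, -389]ᵀ.
Inverting the 3×3 Gram matrix, [p, q, r]ᵀ = [-1063/362, -501/181, 101/362]ᵀ.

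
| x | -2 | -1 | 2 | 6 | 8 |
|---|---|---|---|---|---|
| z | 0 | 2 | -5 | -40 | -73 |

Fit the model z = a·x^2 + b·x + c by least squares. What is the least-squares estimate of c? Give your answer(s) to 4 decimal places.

Forming AᵀA = [[5425, 727, 109]; [727, 109, 13]; [109, 13, 5]] and Aᵀz = [-6130, -836, -116]ᵀ gives AᵀA·[a, b, c]ᵀ = Aᵀz.
Solving the 3×3 system (Gaussian elimination) gives a = -42188/40611, b = -39733/40611, c = 26943/13537.

c = 1.9903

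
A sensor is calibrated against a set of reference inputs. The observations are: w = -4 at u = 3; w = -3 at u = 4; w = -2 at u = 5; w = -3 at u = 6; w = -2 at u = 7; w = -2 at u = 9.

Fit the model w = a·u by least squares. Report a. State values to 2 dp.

a = -0.39

Compute the Gram sums: Σu·u = 216.
Right-hand side: Σu·w = -84.
Normal equations: [[216]]·[a]ᵀ = [-84]ᵀ.
a = (-84)/216 = -0.388889.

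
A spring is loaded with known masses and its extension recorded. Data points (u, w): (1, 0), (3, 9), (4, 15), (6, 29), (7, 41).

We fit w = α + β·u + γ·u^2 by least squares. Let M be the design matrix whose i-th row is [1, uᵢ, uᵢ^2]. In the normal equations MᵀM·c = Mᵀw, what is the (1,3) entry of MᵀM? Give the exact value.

111

Row 1 ↔ basis 1, column 3 ↔ basis u^2, so (MᵀM)_{1,3} = Σᵢ u^2 = (1)·(1) + (1)·(9) + (1)·(16) + (1)·(36) + (1)·(49) = 111.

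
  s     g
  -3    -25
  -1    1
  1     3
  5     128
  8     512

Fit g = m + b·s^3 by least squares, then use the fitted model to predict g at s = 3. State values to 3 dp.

With design matrix X, XᵀX = [[5, 610]; [610, 278500]] and Xᵀg = [619, 278821]ᵀ.
Determinant 5·278500 − 610² = 1020400.
m = (619·278500 − 610·278821)/1020400 = 231069/102040; b = (5·278821 − 610·619)/1020400 = 203303/204080.
At s = 3: ĝ = (231069/102040)·(1) + (203303/204080)·(27) = 5951319/204080.

ĝ = 29.162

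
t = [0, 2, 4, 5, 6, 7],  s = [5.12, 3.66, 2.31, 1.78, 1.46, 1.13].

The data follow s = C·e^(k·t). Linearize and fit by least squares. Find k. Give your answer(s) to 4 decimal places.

With ln sᵢ as the transformed response and tᵢ as the regressor:
Over the data: Σt = 24.0000, Σ(t)² = 130.0000, Σln s = 4.8451, Σt·ln s = 11.9531.
Normal system: [[130.0000, 24.0000]; [24.0000, 6]]·[k, ln C]ᵀ = [11.9531, 4.8451]ᵀ.
Solving (det = 204.0000): k = -0.21845, ln C = 1.68133.

k = -0.2185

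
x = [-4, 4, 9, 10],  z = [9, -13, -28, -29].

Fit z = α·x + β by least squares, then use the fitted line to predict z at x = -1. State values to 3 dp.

Sums needed: Σx·x = 213, Σx = 19, Σ1 = 4.
Moment sums: Σx·z = -630, Σz = -61.
Normal equations: [[213, 19]; [19, 4]]·[α, β]ᵀ = [-630, -61]ᵀ.
det = 213·4 − 19² = 491.
α = ((-630)·4 − 19·(-61))/491 = -1361/491; β = (213·(-61) − 19·(-630))/491 = -1023/491.
At x = -1: ẑ = (-1361/491)·(-1) + (-1023/491)·(1) = 338/491.

ẑ = 0.688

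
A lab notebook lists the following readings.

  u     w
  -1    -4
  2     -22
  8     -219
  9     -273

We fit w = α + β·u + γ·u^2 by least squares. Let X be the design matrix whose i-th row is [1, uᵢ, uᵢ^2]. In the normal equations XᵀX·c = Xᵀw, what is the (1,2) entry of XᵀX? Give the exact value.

Row 1 ↔ basis 1, column 2 ↔ basis u, so (XᵀX)_{1,2} = Σᵢ u = (1)·(-1) + (1)·(2) + (1)·(8) + (1)·(9) = 18.

18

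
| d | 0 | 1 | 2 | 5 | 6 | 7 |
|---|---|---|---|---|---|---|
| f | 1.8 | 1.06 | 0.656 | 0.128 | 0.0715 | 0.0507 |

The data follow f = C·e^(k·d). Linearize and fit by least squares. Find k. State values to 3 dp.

k = -0.523

Let Y = ln f. Fitting Y = k·d + ln C by least squares:
Sums: Σd = 21.0000, Σ(d)² = 115.0000, Σln f = -7.4512, Σd·ln f = -47.7647.
Normal system: [[115.0000, 21.0000]; [21.0000, 6]]·[k, ln C]ᵀ = [-47.7647, -7.4512]ᵀ.
Slope k = (n·Σd·ln f − Σd·Σln f)/(n·Σ(d)² − (Σd)²) = (6·-47.7647 − 21.0000·-7.4512)/249.0000 = -0.52255; ln C = (Σln f − k·Σd)/n = 0.58705.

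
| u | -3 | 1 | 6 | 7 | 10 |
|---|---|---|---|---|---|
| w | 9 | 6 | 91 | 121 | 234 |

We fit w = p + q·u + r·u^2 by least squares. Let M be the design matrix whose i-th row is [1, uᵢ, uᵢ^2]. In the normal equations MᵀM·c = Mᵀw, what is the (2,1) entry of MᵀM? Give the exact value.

Row 2 ↔ basis u, column 1 ↔ basis 1, so (MᵀM)_{2,1} = Σᵢ u = (-3)·(1) + (1)·(1) + (6)·(1) + (7)·(1) + (10)·(1) = 21.

21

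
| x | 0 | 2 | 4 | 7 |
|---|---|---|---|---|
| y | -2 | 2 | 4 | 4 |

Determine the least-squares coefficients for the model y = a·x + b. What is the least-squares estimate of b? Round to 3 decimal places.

Setting ∂/∂a … = 0 gives: 69·a + 13·b = 48;  13·a + 4·b = 8.
Δ = 69·4 − 13² = 107.
a = (48·4 − 13·8)/107 = 88/107; b = (69·8 − 13·48)/107 = -72/107.

b = -0.673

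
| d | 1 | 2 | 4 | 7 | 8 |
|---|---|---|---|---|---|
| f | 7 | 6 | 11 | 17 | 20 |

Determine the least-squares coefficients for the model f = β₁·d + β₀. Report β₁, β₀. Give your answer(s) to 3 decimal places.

β₁ = 1.978, β₀ = 3.495

Sums needed: Σd·d = 134, Σd = 22, Σ1 = 5.
And Σd·f = 342, Σf = 61.
Normal equations: [[134, 22]; [22, 5]]·[β₁, β₀]ᵀ = [342, 61]ᵀ.
Determinant 134·5 − 22² = 186.
β₁ = (342·5 − 22·61)/186 = 184/93; β₀ = (134·61 − 22·342)/186 = 325/93.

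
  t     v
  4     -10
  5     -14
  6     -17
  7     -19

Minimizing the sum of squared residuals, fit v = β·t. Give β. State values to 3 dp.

Entries of MᵀM: Σt·t = 126.
Right-hand side: Σt·v = -345.
β = (-345)/126 = -2.7381.

β = -2.738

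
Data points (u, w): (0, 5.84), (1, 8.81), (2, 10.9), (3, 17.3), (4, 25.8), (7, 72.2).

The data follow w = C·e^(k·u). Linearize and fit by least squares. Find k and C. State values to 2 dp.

k = 0.36, C = 5.83

Linearized form: ln w = k·u + ln C. From the 6 transformed points,
Σu = 17.0000, Σ(u)² = 79.0000, Σln w = 16.7099, Σu·ln w = 58.4631.
Equations: 79.0000·k + 17.0000·ln C = 58.4631;  17.0000·k + 6·ln C = 16.7099.
Δ = 79.0000·6 − (17.0000)² = 185.0000; k = (58.4631·6 − 17.0000·16.7099)/185.0000 = 0.36060, ln C = (79.0000·16.7099 − 17.0000·58.4631)/185.0000 = 1.76329, so C = exp(1.76329) = 5.83161.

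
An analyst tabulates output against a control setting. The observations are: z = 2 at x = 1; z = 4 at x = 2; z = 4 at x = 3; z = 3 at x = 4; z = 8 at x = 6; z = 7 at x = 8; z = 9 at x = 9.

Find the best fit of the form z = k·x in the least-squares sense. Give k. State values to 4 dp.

k = 1.0379

The normal equations are: 211·k = 219.
Hence k = 219 / 211 ≈ 1.03791.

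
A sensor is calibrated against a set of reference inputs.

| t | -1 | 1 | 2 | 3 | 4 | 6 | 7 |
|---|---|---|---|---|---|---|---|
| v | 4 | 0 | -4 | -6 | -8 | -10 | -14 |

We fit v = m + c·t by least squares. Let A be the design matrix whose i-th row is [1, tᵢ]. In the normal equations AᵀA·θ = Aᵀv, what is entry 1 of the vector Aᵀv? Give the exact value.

-38

Entry 1 ↔ basis 1, so (Aᵀv)_{1} = Σᵢ vᵢ = (1)·(4) + (1)·(0) + (1)·(-4) + (1)·(-6) + (1)·(-8) + (1)·(-10) + (1)·(-14) = -38.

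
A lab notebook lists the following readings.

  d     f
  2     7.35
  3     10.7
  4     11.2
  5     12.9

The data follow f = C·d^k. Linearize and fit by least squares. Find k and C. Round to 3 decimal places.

Let Y = ln f. Fitting Y = k·ln d + ln C by least squares:
XᵀX = [[6.1995, 4.7875]; [4.7875, 4]], rhs = [11.4515, 9.3381]ᵀ  (here Σln d = 4.7875, Σ(ln d)² = 6.1995, Σln f = 9.3381, Σln d·ln f = 11.4515).
Solving (det = 1.8779): k = 0.58567, ln C = 1.63355, so C = exp(1.63355) = 5.12200.

k = 0.586, C = 5.122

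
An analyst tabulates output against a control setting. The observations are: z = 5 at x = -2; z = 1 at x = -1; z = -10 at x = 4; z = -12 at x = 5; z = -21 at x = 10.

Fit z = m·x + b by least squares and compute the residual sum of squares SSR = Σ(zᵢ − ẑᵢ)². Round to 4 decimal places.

SSR = 4.2173

From the data, Σx·x = 146, Σx = 16, Σ1 = 5.
Moment sums: Σx·z = -321, Σz = -37.
AᵀA·[m, b]ᵀ = Aᵀz becomes [[146, 16]; [16, 5]]·[m, b]ᵀ = [-321, -37]ᵀ.
Δ = 146·5 − 16² = 474.
m = ((-321)·5 − 16·(-37))/474 = -1013/474; b = (146·(-37) − 16·(-321))/474 = -133/237.
Residuals: 305/237, -91/158, -211/237, -119/158, 221/237; SSR = 1999/474.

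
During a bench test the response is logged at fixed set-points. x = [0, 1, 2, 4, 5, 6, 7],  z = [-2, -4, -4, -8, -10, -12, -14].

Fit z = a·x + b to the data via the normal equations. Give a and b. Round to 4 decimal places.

a = -1.7055, b = -1.6233

Setting ∂/∂a … = 0 gives: 131·a + 25·b = -264;  25·a + 7·b = -54.
Δ = 131·7 − 25² = 292.
a = ((-264)·7 − 25·(-54))/292 = -249/146; b = (131·(-54) − 25·(-264))/292 = -237/146.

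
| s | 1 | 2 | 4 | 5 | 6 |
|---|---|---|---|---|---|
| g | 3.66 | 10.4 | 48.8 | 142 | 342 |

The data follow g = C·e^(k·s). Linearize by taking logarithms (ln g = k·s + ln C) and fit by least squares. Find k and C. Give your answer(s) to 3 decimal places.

Linearized form: ln g = k·s + ln C. From the 5 transformed points,
Σs = 18.0000, Σ(s)² = 82.0000, Σln g = 18.3176, Σs·ln g = 81.3200.
Normal system: [[82.0000, 18.0000]; [18.0000, 5]]·[k, ln C]ᵀ = [81.3200, 18.3176]ᵀ.
Δ = 82.0000·5 − (18.0000)² = 86.0000; k = (81.3200·5 − 18.0000·18.3176)/86.0000 = 0.89398, ln C = (82.0000·18.3176 − 18.0000·81.3200)/86.0000 = 0.44519, so C = exp(0.44519) = 1.56079.

k = 0.894, C = 1.561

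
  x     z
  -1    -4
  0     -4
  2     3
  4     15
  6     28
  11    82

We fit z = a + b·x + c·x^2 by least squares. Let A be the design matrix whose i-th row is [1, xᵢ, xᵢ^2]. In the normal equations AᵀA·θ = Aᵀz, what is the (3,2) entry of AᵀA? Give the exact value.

Row 3 ↔ basis x^2, column 2 ↔ basis x, so (AᵀA)_{3,2} = Σᵢ (x^2)·(x) = (1)·(-1) + (0)·(0) + (4)·(2) + (16)·(4) + (36)·(6) + (121)·(11) = 1618.

1618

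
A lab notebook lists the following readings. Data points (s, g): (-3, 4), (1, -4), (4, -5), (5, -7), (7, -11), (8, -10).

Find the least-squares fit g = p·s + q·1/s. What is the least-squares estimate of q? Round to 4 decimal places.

The normal equations are: 164·p + 6·q = -228;  6·p + (881749/705600)·q = -2269/210.
Δ = 164·(881749/705600) − 6² = 29801309/176400.
p = ((-228)·(881749/705600) − 6·(-2269/210))/(29801309/176400) = -38823933/29801309; q = (164·(-2269/210) − 6·(-228))/(29801309/176400) = -71262240/29801309.

q = -2.3912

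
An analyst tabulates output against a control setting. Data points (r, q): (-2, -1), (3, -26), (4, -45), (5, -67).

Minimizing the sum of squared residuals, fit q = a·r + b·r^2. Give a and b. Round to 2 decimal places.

a = -3.18, b = -2.02

The normal equations are: 54·a + 208·b = -591;  208·a + 978·b = -2633.
(Σr·r = 54, Σr·r^2 = 208, Σr^2·r^2 = 978, Σr·q = -591, Σr^2·q = -2633.)
Eliminating b: 978·(row 1) − 208·(row 2) gives 9548·a = 978·(-591) − 208·(-2633) = -30334, so a = -15167/4774.
Then b = ((-2633) − 208·(-15167/4774))/978 = -9627/4774.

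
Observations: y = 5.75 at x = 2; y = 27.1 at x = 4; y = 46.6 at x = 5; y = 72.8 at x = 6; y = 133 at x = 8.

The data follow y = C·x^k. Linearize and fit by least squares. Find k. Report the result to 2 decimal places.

k = 2.28

Linearized form: ln y = k·ln x + ln C. From the 5 transformed points,
Sums: Σln x = 7.5601, Σ(ln x)² = 12.5270, Σln y = 18.0684, Σln x·ln y = 29.8211.
Normal system: [[12.5270, 7.5601]; [7.5601, 5]]·[k, ln C]ᵀ = [29.8211, 18.0684]ᵀ.
Solving (det = 5.4804): k = 2.28218, ln C = 0.16298.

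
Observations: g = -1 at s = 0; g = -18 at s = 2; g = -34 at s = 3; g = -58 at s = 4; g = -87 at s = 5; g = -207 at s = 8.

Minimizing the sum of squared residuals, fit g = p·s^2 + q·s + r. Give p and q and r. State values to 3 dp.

With design matrix M, MᵀM = [[5074, 736, 118]; [736, 118, 22]; [118, 22, 6]] and Mᵀg = [-16729, -2461, -405]ᵀ.
Inverting the 3×3 Gram matrix, [p, q, r]ᵀ = [-1112/385, -206/77, -683/770]ᵀ.

p = -2.888, q = -2.675, r = -0.887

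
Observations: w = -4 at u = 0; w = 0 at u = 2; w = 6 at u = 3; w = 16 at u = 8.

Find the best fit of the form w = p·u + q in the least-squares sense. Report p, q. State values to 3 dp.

p = 2.518, q = -3.683

Normal-equation sums: Σu·u = 77, Σu = 13, Σ1 = 4.
And Σu·w = 146, Σw = 18.
XᵀX·[p, q]ᵀ = Xᵀw becomes [[77, 13]; [13, 4]]·[p, q]ᵀ = [146, 18]ᵀ.
Δ = 77·4 − 13² = 139.
p = (146·4 − 13·18)/139 = 350/139; q = (77·18 − 13·146)/139 = -512/139.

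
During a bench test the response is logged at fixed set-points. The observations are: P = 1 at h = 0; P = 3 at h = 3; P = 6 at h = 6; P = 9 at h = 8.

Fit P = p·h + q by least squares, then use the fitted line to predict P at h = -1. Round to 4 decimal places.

Compute the Gram sums: Σh·h = 109, Σh = 17, Σ1 = 4.
And Σh·P = 117, ΣP = 19.
det = 109·4 − 17² = 147.
p = (117·4 − 17·19)/147 = 145/147; q = (109·19 − 17·117)/147 = 82/147.
At h = -1: P̂ = (145/147)·(-1) + (82/147)·(1) = -3/7.

P̂ = -0.4286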